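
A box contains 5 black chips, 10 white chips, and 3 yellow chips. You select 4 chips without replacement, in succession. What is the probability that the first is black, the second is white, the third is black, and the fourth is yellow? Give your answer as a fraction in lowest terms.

Chain rule:
P = 5/18 × 10/17 × 4/16 × 3/15 = 600/73440 = 5/612.

5/612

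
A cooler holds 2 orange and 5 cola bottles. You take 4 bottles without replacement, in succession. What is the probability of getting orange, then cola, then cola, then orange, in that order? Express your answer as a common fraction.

Chain rule:
P = 2/7 × 5/6 × 4/5 × 1/4 = 40/840 = 1/21.

1/21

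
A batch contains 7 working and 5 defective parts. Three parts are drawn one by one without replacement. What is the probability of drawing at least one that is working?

21/22

P(no working) = 5/12 × 4/11 × 3/10 = 60/1320 = 1/22.
P(at least one) = 1 − 1/22 = 21/22.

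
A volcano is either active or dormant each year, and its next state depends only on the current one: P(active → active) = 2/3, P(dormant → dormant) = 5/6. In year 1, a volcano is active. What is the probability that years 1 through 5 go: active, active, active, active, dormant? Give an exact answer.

8/81

Year 1 is given. For each transition, use the conditional probability from the current state:
P(active | active) = 2/3; P(active | active) = 2/3; P(active | active) = 2/3; P(dormant | active) = 1/3.
P = 2/3 × 2/3 × 2/3 × 1/3 = 8/81.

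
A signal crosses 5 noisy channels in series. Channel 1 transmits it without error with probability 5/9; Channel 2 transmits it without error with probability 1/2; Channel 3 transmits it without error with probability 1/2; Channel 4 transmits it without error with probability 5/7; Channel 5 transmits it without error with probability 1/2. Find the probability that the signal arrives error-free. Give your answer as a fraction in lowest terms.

Each stage is reached only if all earlier stages succeed, so
P = 5/9 × 1/2 × 1/2 × 5/7 × 1/2 = 25/504.

25/504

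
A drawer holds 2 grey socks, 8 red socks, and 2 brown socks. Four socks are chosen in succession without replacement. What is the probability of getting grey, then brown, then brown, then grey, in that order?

Each draw changes the counts, so multiply the conditional probabilities along the sequence:
P = 2/12 × 2/11 × 1/10 × 1/9 = 4/11880 = 1/2970.

1/2970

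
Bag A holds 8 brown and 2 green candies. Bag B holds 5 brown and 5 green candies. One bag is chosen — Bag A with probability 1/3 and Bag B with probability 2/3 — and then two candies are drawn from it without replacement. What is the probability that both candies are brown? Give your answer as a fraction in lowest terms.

16/45

From Bag A: P(both brown) = (8/10)(7/9) = 28/45.
From Bag B: P(both brown) = (5/10)(4/9) = 2/9.
Total probability = (1/3)(28/45) + (2/3)(2/9) = 16/45.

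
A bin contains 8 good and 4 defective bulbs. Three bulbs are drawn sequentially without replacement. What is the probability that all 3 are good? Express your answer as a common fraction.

P(every draw is good) = 8/12 × 7/11 × 6/10 = 336/1320 = 14/55.

14/55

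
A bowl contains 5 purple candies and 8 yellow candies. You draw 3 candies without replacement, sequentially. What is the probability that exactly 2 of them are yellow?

One ordering (yellow drawn first) has probability 8/13 × 7/12 × 5/11 = 280/1716 = 70/429.
There are C(3,2) = 3 such orderings, each equally likely, so P = 3 × 70/429 = 70/143.

70/143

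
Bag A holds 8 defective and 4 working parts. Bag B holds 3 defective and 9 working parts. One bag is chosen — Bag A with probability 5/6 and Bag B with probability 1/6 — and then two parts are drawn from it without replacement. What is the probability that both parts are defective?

13/36

From Bag A: P(both defective) = (8/12)(7/11) = 14/33.
From Bag B: P(both defective) = (3/12)(2/11) = 1/22.
Total probability = (5/6)(14/33) + (1/6)(1/22) = 13/36.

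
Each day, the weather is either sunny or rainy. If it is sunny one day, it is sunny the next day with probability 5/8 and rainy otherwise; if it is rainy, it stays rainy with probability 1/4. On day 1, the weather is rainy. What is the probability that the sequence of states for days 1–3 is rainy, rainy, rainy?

1/16

Day 1 is given. For each transition, use the conditional probability from the current state:
P(rainy | rainy) = 1/4; P(rainy | rainy) = 1/4.
P = 1/4 × 1/4 = 1/16.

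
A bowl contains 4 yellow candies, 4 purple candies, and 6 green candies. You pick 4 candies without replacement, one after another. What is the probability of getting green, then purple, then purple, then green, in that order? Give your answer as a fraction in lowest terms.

15/1001

Chain rule:
P = 6/14 × 4/13 × 3/12 × 5/11 = 360/24024 = 15/1001.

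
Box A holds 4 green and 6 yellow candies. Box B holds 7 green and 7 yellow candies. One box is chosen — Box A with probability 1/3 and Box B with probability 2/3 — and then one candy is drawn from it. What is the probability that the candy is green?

7/15

From Box A: P(green) = 4/10.
From Box B: P(green) = 7/14.
Total probability = (1/3)(4/10) + (2/3)(7/14) = 7/15.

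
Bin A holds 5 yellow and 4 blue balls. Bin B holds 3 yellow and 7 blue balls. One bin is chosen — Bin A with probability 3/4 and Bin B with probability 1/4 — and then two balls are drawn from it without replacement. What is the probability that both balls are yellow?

9/40

From Bin A: P(both yellow) = (5/9)(4/8) = 5/18.
From Bin B: P(both yellow) = (3/10)(2/9) = 1/15.
Total probability = (3/4)(5/18) + (1/4)(1/15) = 9/40.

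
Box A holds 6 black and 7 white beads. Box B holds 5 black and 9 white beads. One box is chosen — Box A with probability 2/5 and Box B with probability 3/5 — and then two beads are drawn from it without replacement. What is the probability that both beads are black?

From Box A: P(both black) = (6/13)(5/12) = 5/26.
From Box B: P(both black) = (5/14)(4/13) = 10/91.
Total probability = (2/5)(5/26) + (3/5)(10/91) = 1/7.

1/7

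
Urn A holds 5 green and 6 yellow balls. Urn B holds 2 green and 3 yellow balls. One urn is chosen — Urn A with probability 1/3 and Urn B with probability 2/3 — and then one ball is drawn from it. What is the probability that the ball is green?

From Urn A: P(green) = 5/11.
From Urn B: P(green) = 2/5.
Total probability = (1/3)(5/11) + (2/3)(2/5) = 23/55.

23/55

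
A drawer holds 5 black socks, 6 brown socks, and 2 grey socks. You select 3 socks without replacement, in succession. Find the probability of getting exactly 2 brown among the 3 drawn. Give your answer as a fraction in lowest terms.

One ordering (brown drawn first) has probability 6/13 × 5/12 × 7/11 = 210/1716 = 35/286.
There are C(3,2) = 3 such orderings, each equally likely, so P = 3 × 35/286 = 105/286.

105/286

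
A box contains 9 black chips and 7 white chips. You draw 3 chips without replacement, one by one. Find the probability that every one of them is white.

P = 7/16 × 6/15 × 5/14 = 210/3360 = 1/16.

1/16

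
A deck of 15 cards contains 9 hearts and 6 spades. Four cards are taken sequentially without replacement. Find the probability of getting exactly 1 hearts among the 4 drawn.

12/91

One ordering (a heart drawn first) has probability 9/15 × 6/14 × 5/13 × 4/12 = 1080/32760 = 3/91.
There are C(4,1) = 4 such orderings, each equally likely, so P = 4 × 3/91 = 12/91.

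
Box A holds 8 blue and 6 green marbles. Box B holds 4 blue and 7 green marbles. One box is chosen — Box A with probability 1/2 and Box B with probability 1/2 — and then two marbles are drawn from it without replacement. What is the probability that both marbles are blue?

From Box A: P(both blue) = (8/14)(7/13) = 4/13.
From Box B: P(both blue) = (4/11)(3/10) = 6/55.
Total probability = (1/2)(4/13) + (1/2)(6/55) = 149/715.

149/715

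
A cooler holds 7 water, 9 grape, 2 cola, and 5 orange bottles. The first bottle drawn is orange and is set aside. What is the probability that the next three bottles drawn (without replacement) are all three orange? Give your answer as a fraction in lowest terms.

1/385

After the first draw, 4 of the remaining 22 bottles are orange.
P = 4/22 × 3/21 × 2/20 = 24/9240 = 1/385.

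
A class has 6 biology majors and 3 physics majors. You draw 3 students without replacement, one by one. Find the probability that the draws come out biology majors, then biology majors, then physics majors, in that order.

5/28

Multiply the probability of each draw given the previous ones:
P = 6/9 × 5/8 × 3/7 = 90/504 = 5/28.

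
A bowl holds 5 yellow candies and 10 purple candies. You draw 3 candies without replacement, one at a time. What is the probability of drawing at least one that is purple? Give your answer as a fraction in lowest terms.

P(no purple) = 5/15 × 4/14 × 3/13 = 60/2730 = 2/91.
P(at least one) = 1 − 2/91 = 89/91.

89/91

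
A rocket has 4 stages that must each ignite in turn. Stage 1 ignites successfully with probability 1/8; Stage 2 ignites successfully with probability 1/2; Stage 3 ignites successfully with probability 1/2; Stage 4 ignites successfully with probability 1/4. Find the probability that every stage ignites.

Multiplying along the chain,
P = 1/8 × 1/2 × 1/2 × 1/4 = 1/128.

1/128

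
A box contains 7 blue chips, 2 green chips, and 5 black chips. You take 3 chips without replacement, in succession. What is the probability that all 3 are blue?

P = 7/14 × 6/13 × 5/12 = 210/2184 = 5/52.

5/52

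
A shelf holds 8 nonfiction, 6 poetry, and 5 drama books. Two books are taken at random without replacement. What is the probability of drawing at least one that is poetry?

31/57

P(no poetry) = 13/19 × 12/18 = 156/342 = 26/57.
P(at least one) = 1 − 26/57 = 31/57.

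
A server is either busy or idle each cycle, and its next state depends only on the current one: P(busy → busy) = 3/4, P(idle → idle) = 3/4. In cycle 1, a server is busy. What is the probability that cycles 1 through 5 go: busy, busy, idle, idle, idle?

Cycle 1 is given. For each transition, use the conditional probability from the current state:
P(busy | busy) = 3/4; P(idle | busy) = 1/4; P(idle | idle) = 3/4; P(idle | idle) = 3/4.
P = 3/4 × 1/4 × 3/4 × 3/4 = 27/256.

27/256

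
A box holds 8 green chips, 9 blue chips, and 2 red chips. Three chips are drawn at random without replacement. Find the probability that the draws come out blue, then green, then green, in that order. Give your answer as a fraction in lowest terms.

Each draw changes the counts, so multiply the conditional probabilities along the sequence:
P = 9/19 × 8/18 × 7/17 = 504/5814 = 28/323.

28/323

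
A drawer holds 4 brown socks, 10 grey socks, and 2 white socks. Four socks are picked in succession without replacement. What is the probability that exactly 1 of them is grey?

10/91

One ordering (grey drawn first) has probability 10/16 × 6/15 × 5/14 × 4/13 = 1200/43680 = 5/182.
There are C(4,1) = 4 such orderings, each equally likely, so P = 4 × 5/182 = 10/91.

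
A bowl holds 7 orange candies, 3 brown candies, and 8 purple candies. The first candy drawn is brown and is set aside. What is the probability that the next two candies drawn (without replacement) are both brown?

1/136

After the first draw, 2 of the remaining 17 candies are brown.
P = 2/17 × 1/16 = 2/272 = 1/136.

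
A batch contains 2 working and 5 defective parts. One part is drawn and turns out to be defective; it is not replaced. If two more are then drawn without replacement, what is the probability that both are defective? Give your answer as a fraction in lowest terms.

With the first part removed, 4 defective remain out of 6.
P = 4/6 × 3/5 = 12/30 = 2/5.

2/5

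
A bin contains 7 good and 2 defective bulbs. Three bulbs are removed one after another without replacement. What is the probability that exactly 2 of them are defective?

1/12

One ordering (defective drawn first) has probability 2/9 × 1/8 × 7/7 = 14/504 = 1/36.
There are C(3,2) = 3 such orderings, each equally likely, so P = 3 × 1/36 = 1/12.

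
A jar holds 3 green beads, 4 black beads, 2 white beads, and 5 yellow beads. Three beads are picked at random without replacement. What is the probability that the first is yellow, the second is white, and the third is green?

5/364

Multiply the probability of each draw given the previous ones:
P = 5/14 × 2/13 × 3/12 = 30/2184 = 5/364.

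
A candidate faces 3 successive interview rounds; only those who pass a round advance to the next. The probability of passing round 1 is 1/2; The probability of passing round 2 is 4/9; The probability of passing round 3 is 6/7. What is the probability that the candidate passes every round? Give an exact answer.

4/21

Multiplying along the chain,
P = 1/2 × 4/9 × 6/7 = 24/126 = 4/21.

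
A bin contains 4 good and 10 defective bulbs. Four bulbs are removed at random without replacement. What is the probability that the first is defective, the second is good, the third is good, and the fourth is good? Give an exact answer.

10/1001

Each draw changes the counts, so multiply the conditional probabilities along the sequence:
P = 10/14 × 4/13 × 3/12 × 2/11 = 240/24024 = 10/1001.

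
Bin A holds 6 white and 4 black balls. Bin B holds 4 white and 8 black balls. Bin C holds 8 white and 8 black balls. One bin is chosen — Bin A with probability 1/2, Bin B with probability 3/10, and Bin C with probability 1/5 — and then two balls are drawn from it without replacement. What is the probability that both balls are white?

397/1650

From Bin A: P(both white) = (6/10)(5/9) = 1/3.
From Bin B: P(both white) = (4/12)(3/11) = 1/11.
From Bin C: P(both white) = (8/16)(7/15) = 7/30.
Total probability = (1/2)(1/3) + (3/10)(1/11) + (1/5)(7/30) = 397/1650.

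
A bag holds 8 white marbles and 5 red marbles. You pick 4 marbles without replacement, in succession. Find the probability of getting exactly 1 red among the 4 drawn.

56/143

One ordering (red drawn first) has probability 5/13 × 8/12 × 7/11 × 6/10 = 1680/17160 = 14/143.
There are C(4,1) = 4 such orderings, each equally likely, so P = 4 × 14/143 = 56/143.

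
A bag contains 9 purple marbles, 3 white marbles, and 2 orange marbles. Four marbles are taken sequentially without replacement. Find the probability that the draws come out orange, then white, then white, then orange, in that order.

1/2002

Multiply the probability of each draw given the previous ones:
P = 2/14 × 3/13 × 2/12 × 1/11 = 12/24024 = 1/2002.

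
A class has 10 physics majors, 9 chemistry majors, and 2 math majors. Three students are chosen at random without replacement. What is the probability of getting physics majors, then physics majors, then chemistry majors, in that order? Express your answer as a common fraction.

27/266

Multiply the probability of each draw given the previous ones:
P = 10/21 × 9/20 × 9/19 = 810/7980 = 27/266.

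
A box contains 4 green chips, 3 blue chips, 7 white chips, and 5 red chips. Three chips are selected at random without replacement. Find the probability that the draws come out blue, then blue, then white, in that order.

7/969

Multiply the probability of each draw given the previous ones:
P = 3/19 × 2/18 × 7/17 = 42/5814 = 7/969.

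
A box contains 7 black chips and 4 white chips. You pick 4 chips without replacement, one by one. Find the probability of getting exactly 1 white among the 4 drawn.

One ordering (white drawn first) has probability 4/11 × 7/10 × 6/9 × 5/8 = 840/7920 = 7/66.
There are C(4,1) = 4 such orderings, each equally likely, so P = 4 × 7/66 = 14/33.

14/33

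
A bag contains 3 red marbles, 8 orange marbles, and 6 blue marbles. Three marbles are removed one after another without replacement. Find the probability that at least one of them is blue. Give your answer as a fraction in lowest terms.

103/136

P(no blue) = 11/17 × 10/16 × 9/15 = 990/4080 = 33/136.
P(at least one) = 1 − 33/136 = 103/136.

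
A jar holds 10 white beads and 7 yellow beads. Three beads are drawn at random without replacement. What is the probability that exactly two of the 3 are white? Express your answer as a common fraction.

63/136

One ordering (white drawn first) has probability 10/17 × 9/16 × 7/15 = 630/4080 = 21/136.
There are C(3,2) = 3 such orderings, each equally likely, so P = 3 × 21/136 = 63/136.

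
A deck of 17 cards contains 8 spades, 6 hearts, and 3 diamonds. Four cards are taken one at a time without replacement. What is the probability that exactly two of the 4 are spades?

One ordering (spades drawn first) has probability 8/17 × 7/16 × 9/15 × 8/14 = 4032/57120 = 6/85.
There are C(4,2) = 6 such orderings, each equally likely, so P = 6 × 6/85 = 36/85.

36/85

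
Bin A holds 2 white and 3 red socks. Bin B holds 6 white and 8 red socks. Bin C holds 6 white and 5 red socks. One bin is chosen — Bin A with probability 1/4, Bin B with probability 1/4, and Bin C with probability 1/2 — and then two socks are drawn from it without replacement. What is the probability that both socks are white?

8111/40040

From Bin A: P(both white) = (2/5)(1/4) = 1/10.
From Bin B: P(both white) = (6/14)(5/13) = 15/91.
From Bin C: P(both white) = (6/11)(5/10) = 3/11.
Total probability = (1/4)(1/10) + (1/4)(15/91) + (1/2)(3/11) = 8111/40040.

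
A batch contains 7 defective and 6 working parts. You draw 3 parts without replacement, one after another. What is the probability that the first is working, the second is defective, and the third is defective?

21/143

Multiply the probability of each draw given the previous ones:
P = 6/13 × 7/12 × 6/11 = 252/1716 = 21/143.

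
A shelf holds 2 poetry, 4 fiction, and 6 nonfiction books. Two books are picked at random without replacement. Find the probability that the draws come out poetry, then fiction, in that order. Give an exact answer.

2/33

Chain rule:
P = 2/12 × 4/11 = 8/132 = 2/33.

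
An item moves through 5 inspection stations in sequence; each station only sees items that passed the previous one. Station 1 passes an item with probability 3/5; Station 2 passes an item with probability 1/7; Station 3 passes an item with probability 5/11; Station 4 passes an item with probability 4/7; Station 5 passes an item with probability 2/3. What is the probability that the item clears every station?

8/539

Each stage is reached only if all earlier stages succeed, so
P = 3/5 × 1/7 × 5/11 × 4/7 × 2/3 = 120/8085 = 8/539.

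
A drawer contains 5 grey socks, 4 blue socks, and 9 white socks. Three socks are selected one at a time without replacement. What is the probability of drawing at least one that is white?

61/68

P(no white) = 9/18 × 8/17 × 7/16 = 504/4896 = 7/68.
P(at least one) = 1 − 7/68 = 61/68.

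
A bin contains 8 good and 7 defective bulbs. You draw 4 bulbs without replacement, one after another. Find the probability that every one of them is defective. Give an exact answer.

1/39

P(every draw is defective) = 7/15 × 6/14 × 5/13 × 4/12 = 840/32760 = 1/39.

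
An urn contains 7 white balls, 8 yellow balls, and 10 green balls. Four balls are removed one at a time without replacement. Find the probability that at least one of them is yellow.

1027/1265

P(no yellow) = 17/25 × 16/24 × 15/23 × 14/22 = 57120/303600 = 238/1265.
P(at least one) = 1 − 238/1265 = 1027/1265.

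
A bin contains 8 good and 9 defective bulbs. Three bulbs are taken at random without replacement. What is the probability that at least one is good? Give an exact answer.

P(no good) = 9/17 × 8/16 × 7/15 = 504/4080 = 21/170.
P(at least one) = 1 − 21/170 = 149/170.

149/170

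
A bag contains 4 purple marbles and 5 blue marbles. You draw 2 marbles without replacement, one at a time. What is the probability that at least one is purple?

P(no purple) = 5/9 × 4/8 = 20/72 = 5/18.
P(at least one) = 1 − 5/18 = 13/18.

13/18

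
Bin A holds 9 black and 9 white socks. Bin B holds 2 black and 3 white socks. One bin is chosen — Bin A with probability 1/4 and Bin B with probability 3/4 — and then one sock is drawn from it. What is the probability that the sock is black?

From Bin A: P(black) = 9/18.
From Bin B: P(black) = 2/5.
Total probability = (1/4)(9/18) + (3/4)(2/5) = 17/40.

17/40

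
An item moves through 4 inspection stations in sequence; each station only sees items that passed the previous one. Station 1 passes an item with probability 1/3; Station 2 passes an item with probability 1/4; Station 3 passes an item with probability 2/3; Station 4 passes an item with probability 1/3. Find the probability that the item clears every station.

1/54

Multiplying along the chain,
P = 1/3 × 1/4 × 2/3 × 1/3 = 2/108 = 1/54.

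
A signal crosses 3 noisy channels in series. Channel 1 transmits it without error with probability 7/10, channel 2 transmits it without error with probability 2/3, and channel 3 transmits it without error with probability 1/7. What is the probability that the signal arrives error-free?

Each stage is reached only if all earlier stages succeed, so
P = 7/10 × 2/3 × 1/7 = 14/210 = 1/15.

1/15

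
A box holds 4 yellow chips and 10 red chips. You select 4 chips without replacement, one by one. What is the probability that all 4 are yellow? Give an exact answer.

P(every draw is yellow) = 4/14 × 3/13 × 2/12 × 1/11 = 24/24024 = 1/1001.

1/1001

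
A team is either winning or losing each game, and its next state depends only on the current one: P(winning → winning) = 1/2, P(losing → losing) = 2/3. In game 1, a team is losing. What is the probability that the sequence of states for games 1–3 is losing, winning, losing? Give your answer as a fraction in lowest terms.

1/6

Game 1 is given. For each transition, use the conditional probability from the current state:
P(winning | losing) = 1/3; P(losing | winning) = 1/2.
P = 1/3 × 1/2 = 1/6.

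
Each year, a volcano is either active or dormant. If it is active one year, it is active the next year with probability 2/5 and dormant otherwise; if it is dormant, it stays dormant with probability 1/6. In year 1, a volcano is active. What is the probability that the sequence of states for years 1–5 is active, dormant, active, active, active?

Year 1 is given. For each transition, use the conditional probability from the current state:
P(dormant | active) = 3/5; P(active | dormant) = 5/6; P(active | active) = 2/5; P(active | active) = 2/5.
P = 3/5 × 5/6 × 2/5 × 2/5 = 60/750 = 2/25.

2/25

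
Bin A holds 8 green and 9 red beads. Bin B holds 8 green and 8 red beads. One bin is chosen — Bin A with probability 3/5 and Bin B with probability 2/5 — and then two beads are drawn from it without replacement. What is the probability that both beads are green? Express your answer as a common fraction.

From Bin A: P(both green) = (8/17)(7/16) = 7/34.
From Bin B: P(both green) = (8/16)(7/15) = 7/30.
Total probability = (3/5)(7/34) + (2/5)(7/30) = 553/2550.

553/2550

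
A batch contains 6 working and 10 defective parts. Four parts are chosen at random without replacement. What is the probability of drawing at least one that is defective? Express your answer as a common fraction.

361/364

P(no defective) = 6/16 × 5/15 × 4/14 × 3/13 = 360/43680 = 3/364.
P(at least one) = 1 − 3/364 = 361/364.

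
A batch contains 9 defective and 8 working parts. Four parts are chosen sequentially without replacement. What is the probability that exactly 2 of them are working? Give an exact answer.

One ordering (working drawn first) has probability 8/17 × 7/16 × 9/15 × 8/14 = 4032/57120 = 6/85.
There are C(4,2) = 6 such orderings, each equally likely, so P = 6 × 6/85 = 36/85.

36/85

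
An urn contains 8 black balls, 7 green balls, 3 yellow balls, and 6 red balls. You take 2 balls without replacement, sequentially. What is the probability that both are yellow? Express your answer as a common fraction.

1/92

P(every draw is yellow) = 3/24 × 2/23 = 6/552 = 1/92.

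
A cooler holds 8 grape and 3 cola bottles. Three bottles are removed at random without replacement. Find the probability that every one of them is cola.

P(every draw is cola) = 3/11 × 2/10 × 1/9 = 6/990 = 1/165.

1/165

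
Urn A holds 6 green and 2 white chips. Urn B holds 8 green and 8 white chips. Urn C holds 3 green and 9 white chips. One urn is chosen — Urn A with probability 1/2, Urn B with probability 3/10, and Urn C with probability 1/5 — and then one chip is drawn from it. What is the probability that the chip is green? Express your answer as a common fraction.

23/40

From Urn A: P(green) = 6/8.
From Urn B: P(green) = 8/16.
From Urn C: P(green) = 3/12.
Total probability = (1/2)(6/8) + (3/10)(8/16) + (1/5)(3/12) = 23/40.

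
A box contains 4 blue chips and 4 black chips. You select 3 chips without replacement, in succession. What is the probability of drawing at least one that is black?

P(no black) = 4/8 × 3/7 × 2/6 = 24/336 = 1/14.
P(at least one) = 1 − 1/14 = 13/14.

13/14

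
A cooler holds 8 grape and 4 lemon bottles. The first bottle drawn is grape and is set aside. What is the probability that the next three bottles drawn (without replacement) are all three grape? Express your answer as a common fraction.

7/33

After the first draw, 7 of the remaining 11 bottles are grape.
P = 7/11 × 6/10 × 5/9 = 210/990 = 7/33.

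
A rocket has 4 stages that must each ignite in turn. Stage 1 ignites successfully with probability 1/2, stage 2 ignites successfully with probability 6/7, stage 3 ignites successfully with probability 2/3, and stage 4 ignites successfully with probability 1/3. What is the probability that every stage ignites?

2/21

Each stage is reached only if all earlier stages succeed, so
P = 1/2 × 6/7 × 2/3 × 1/3 = 12/126 = 2/21.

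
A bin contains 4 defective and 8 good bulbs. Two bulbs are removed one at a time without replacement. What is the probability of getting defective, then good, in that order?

8/33

Chain rule:
P = 4/12 × 8/11 = 32/132 = 8/33.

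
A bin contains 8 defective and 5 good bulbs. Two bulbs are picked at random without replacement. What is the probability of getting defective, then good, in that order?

Each draw changes the counts, so multiply the conditional probabilities along the sequence:
P = 8/13 × 5/12 = 40/156 = 10/39.

10/39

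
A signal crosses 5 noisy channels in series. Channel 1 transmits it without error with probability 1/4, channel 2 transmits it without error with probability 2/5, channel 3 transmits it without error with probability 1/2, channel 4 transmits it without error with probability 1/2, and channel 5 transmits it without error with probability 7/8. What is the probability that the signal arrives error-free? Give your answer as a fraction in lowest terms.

7/320

Each stage is reached only if all earlier stages succeed, so
P = 1/4 × 2/5 × 1/2 × 1/2 × 7/8 = 14/640 = 7/320.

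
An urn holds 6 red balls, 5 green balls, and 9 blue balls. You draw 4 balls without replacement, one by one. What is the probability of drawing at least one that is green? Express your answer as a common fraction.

P(no green) = 15/20 × 14/19 × 13/18 × 12/17 = 32760/116280 = 91/323.
P(at least one) = 1 − 91/323 = 232/323.

232/323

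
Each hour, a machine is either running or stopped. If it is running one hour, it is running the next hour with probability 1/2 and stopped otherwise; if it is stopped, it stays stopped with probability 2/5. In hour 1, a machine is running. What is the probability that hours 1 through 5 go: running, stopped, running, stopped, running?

Hour 1 is given. For each transition, use the conditional probability from the current state:
P(stopped | running) = 1/2; P(running | stopped) = 3/5; P(stopped | running) = 1/2; P(running | stopped) = 3/5.
P = 1/2 × 3/5 × 1/2 × 3/5 = 9/100.

9/100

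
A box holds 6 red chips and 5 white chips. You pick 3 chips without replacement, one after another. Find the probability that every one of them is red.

4/33

P(all red) = 6/11 × 5/10 × 4/9 = 120/990 = 4/33.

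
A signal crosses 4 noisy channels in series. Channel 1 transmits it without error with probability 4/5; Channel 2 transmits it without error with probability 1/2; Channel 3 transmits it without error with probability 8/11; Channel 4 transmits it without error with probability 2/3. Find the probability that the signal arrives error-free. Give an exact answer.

32/165

Each stage is reached only if all earlier stages succeed, so
P = 4/5 × 1/2 × 8/11 × 2/3 = 64/330 = 32/165.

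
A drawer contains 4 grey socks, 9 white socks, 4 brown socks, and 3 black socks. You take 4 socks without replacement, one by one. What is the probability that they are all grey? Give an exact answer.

1/4845

P = 4/20 × 3/19 × 2/18 × 1/17 = 24/116280 = 1/4845.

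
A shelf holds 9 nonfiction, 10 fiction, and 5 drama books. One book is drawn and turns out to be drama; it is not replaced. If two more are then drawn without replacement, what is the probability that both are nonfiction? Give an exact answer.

After the first draw, 9 of the remaining 23 books are nonfiction.
P = 9/23 × 8/22 = 72/506 = 36/253.

36/253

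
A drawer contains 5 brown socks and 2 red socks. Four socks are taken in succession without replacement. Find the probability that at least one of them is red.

6/7

P(no red) = 5/7 × 4/6 × 3/5 × 2/4 = 120/840 = 1/7.
P(at least one) = 1 − 1/7 = 6/7.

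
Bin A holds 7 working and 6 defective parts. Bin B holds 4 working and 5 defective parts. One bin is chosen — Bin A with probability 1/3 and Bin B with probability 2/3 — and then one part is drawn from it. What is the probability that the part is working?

167/351

From Bin A: P(working) = 7/13.
From Bin B: P(working) = 4/9.
Total probability = (1/3)(7/13) + (2/3)(4/9) = 167/351.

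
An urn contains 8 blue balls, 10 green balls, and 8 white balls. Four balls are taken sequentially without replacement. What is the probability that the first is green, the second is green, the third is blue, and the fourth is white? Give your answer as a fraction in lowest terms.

24/1495

Multiply the probability of each draw given the previous ones:
P = 10/26 × 9/25 × 8/24 × 8/23 = 5760/358800 = 24/1495.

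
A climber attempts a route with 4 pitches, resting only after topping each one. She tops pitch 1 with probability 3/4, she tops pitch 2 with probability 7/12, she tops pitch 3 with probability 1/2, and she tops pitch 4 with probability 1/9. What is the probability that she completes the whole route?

The events are sequential, so multiply the conditional probabilities:
P = 3/4 × 7/12 × 1/2 × 1/9 = 21/864 = 7/288.

7/288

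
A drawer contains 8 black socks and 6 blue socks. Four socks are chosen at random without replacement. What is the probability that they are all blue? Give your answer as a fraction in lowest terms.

15/1001

P = 6/14 × 5/13 × 4/12 × 3/11 = 360/24024 = 15/1001.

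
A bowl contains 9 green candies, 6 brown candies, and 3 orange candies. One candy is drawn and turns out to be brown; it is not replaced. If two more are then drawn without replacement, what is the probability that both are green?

With the first candy removed, 9 green remain out of 17.
P = 9/17 × 8/16 = 72/272 = 9/34.

9/34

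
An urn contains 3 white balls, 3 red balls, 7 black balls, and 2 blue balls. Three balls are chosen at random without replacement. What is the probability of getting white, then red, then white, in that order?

3/455

Multiply the probability of each draw given the previous ones:
P = 3/15 × 3/14 × 2/13 = 18/2730 = 3/455.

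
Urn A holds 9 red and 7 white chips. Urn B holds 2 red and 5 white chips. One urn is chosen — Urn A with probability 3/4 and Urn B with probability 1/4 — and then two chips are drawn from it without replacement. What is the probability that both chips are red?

199/840

From Urn A: P(both red) = (9/16)(8/15) = 3/10.
From Urn B: P(both red) = (2/7)(1/6) = 1/21.
Total probability = (3/4)(3/10) + (1/4)(1/21) = 199/840.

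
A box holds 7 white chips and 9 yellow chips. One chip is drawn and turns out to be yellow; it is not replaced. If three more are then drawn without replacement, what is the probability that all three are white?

After the first draw, 7 of the remaining 15 chips are white.
P = 7/15 × 6/14 × 5/13 = 210/2730 = 1/13.

1/13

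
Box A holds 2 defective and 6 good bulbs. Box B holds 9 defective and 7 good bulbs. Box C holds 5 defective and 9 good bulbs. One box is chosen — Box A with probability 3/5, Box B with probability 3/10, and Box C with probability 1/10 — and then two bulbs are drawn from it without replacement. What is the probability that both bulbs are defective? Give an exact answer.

From Box A: P(both defective) = (2/8)(1/7) = 1/28.
From Box B: P(both defective) = (9/16)(8/15) = 3/10.
From Box C: P(both defective) = (5/14)(4/13) = 10/91.
Total probability = (3/5)(1/28) + (3/10)(3/10) + (1/10)(10/91) = 557/4550.

557/4550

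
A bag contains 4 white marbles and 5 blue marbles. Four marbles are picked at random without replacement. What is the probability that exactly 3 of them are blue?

20/63

One ordering (blue drawn first) has probability 5/9 × 4/8 × 3/7 × 4/6 = 240/3024 = 5/63.
There are C(4,3) = 4 such orderings, each equally likely, so P = 4 × 5/63 = 20/63.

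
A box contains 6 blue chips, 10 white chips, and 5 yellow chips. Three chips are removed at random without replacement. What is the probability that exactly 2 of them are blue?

45/266

One ordering (blue drawn first) has probability 6/21 × 5/20 × 15/19 = 450/7980 = 15/266.
There are C(3,2) = 3 such orderings, each equally likely, so P = 3 × 15/266 = 45/266.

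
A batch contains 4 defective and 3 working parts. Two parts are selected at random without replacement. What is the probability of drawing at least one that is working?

P(no working) = 4/7 × 3/6 = 12/42 = 2/7.
P(at least one) = 1 − 2/7 = 5/7.

5/7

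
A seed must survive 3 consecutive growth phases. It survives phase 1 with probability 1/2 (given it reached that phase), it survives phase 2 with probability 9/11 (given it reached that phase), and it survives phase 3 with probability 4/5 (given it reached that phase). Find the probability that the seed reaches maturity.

Multiplying along the chain,
P = 1/2 × 9/11 × 4/5 = 36/110 = 18/55.

18/55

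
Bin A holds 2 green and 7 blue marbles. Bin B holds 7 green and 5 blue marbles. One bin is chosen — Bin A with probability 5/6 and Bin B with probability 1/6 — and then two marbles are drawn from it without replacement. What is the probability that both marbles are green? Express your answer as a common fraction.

181/2376

From Bin A: P(both green) = (2/9)(1/8) = 1/36.
From Bin B: P(both green) = (7/12)(6/11) = 7/22.
Total probability = (5/6)(1/36) + (1/6)(7/22) = 181/2376.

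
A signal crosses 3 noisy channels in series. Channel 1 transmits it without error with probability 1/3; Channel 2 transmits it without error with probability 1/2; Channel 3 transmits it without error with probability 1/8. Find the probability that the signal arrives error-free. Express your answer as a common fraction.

Each stage is reached only if all earlier stages succeed, so
P = 1/3 × 1/2 × 1/8 = 1/48.

1/48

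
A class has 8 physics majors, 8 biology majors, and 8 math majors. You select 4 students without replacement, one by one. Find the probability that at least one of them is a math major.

629/759

P(no math majors) = 16/24 × 15/23 × 14/22 × 13/21 = 43680/255024 = 130/759.
P(at least one) = 1 − 130/759 = 629/759.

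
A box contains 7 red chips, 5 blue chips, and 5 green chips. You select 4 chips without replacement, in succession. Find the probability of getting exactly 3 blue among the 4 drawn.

One ordering (blue drawn first) has probability 5/17 × 4/16 × 3/15 × 12/14 = 720/57120 = 3/238.
There are C(4,3) = 4 such orderings, each equally likely, so P = 4 × 3/238 = 6/119.

6/119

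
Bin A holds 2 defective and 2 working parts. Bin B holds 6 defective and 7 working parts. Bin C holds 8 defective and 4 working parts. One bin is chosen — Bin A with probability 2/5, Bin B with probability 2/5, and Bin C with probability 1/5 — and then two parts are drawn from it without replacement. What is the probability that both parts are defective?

98/429

From Bin A: P(both defective) = (2/4)(1/3) = 1/6.
From Bin B: P(both defective) = (6/13)(5/12) = 5/26.
From Bin C: P(both defective) = (8/12)(7/11) = 14/33.
Total probability = (2/5)(1/6) + (2/5)(5/26) + (1/5)(14/33) = 98/429.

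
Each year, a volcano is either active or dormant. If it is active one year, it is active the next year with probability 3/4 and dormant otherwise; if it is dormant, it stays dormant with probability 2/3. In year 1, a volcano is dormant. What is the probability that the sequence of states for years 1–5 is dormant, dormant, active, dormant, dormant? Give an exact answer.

Year 1 is given. For each transition, use the conditional probability from the current state:
P(dormant | dormant) = 2/3; P(active | dormant) = 1/3; P(dormant | active) = 1/4; P(dormant | dormant) = 2/3.
P = 2/3 × 1/3 × 1/4 × 2/3 = 4/108 = 1/27.

1/27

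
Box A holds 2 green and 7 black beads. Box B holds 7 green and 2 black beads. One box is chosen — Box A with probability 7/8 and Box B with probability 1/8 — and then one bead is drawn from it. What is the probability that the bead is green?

7/24

From Box A: P(green) = 2/9.
From Box B: P(green) = 7/9.
Total probability = (7/8)(2/9) + (1/8)(7/9) = 7/24.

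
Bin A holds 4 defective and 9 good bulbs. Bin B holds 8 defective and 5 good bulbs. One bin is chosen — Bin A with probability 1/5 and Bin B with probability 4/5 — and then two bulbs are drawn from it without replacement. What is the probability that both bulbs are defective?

59/195

From Bin A: P(both defective) = (4/13)(3/12) = 1/13.
From Bin B: P(both defective) = (8/13)(7/12) = 14/39.
Total probability = (1/5)(1/13) + (4/5)(14/39) = 59/195.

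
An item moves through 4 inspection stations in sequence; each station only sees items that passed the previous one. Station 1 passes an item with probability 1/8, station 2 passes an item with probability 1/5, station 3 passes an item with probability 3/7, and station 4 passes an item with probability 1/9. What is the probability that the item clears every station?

Multiplying along the chain,
P = 1/8 × 1/5 × 3/7 × 1/9 = 3/2520 = 1/840.

1/840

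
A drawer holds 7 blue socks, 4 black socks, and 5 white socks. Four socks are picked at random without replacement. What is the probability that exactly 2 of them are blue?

One ordering (blue drawn first) has probability 7/16 × 6/15 × 9/14 × 8/13 = 3024/43680 = 9/130.
There are C(4,2) = 6 such orderings, each equally likely, so P = 6 × 9/130 = 27/65.

27/65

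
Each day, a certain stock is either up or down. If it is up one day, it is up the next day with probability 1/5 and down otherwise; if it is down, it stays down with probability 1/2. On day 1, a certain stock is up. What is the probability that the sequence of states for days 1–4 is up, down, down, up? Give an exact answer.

1/5

Day 1 is given. For each transition, use the conditional probability from the current state:
P(down | up) = 4/5; P(down | down) = 1/2; P(up | down) = 1/2.
P = 4/5 × 1/2 × 1/2 = 4/20 = 1/5.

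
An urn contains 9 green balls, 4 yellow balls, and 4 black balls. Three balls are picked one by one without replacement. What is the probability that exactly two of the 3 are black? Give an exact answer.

One ordering (black drawn first) has probability 4/17 × 3/16 × 13/15 = 156/4080 = 13/340.
There are C(3,2) = 3 such orderings, each equally likely, so P = 3 × 13/340 = 39/340.

39/340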